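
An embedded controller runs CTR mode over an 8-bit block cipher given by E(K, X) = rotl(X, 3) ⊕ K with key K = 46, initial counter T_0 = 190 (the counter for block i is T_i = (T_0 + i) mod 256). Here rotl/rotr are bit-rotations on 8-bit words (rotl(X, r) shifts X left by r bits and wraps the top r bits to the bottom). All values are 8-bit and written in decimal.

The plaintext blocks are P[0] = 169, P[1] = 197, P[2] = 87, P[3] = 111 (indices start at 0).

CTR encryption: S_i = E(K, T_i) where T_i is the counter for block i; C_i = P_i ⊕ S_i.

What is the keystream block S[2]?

40

C[0]: T = 190, S = E(K, T) = 219; 169 ⊕ 219 = 114.
C[1]: T = 191, S = E(K, T) = 211; 197 ⊕ 211 = 22.
C[2]: T = 192, S = E(K, T) = 40; 87 ⊕ 40 = 127.
So S[2] = 40.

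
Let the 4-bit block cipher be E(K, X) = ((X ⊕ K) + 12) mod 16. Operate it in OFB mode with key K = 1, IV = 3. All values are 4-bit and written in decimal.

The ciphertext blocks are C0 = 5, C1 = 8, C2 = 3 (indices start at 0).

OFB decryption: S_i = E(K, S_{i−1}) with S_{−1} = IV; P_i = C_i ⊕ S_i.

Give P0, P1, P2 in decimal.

P0 = 11, P1 = 3, P2 = 5

P0: S = E(K, 3) = 14; 5 ⊕ 14 = 11.
P1: S = E(K, 14) = 11; 8 ⊕ 11 = 3.
P2: S = E(K, 11) = 6; 3 ⊕ 6 = 5.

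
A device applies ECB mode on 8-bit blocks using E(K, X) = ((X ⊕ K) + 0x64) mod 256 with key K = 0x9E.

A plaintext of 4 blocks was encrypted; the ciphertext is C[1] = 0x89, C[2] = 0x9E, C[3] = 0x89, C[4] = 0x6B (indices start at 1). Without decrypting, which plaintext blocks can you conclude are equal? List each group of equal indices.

P[1] = P[3]

ECB encrypts each block independently with the same key, so equal ciphertext blocks imply equal plaintext blocks.
C[1] = C[3] = 0x89, so P[1] = P[3].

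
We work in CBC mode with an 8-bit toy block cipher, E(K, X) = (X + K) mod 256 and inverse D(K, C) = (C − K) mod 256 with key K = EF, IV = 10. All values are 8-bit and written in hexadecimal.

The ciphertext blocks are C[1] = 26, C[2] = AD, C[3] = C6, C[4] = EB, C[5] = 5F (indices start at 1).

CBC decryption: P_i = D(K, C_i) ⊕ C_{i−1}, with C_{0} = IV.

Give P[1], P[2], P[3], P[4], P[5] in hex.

P[1] = 27, P[2] = 98, P[3] = 7A, P[4] = 3A, P[5] = 9B

P[1]: D(K, 26) = 37; 37 ⊕ 10 = 27.
P[2]: D(K, AD) = BE; BE ⊕ 26 = 98.
P[3]: D(K, C6) = D7; D7 ⊕ AD = 7A.
P[4]: D(K, EB) = FC; FC ⊕ C6 = 3A.
P[5]: D(K, 5F) = 70; 70 ⊕ EB = 9B.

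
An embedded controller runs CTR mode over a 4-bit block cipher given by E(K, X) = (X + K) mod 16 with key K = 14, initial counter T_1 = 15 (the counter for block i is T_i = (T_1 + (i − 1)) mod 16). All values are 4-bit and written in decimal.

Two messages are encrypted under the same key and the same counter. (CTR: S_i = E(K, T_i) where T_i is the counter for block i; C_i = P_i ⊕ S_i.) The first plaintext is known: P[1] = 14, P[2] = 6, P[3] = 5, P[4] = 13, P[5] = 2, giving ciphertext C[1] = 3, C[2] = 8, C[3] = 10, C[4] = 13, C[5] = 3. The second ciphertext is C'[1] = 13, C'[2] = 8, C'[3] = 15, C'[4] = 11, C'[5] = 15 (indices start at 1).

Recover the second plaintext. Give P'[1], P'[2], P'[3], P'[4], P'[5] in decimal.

P'[1] = 0, P'[2] = 6, P'[3] = 0, P'[4] = 11, P'[5] = 14

In CTR with a reused counter, both messages share the same keystream S_i, so C_i ⊕ C'_i = P_i ⊕ P'_i and thus P'_i = P_i ⊕ C_i ⊕ C'_i.
P'[1]: 14 ⊕ 3 ⊕ 13 = 0.
P'[2]: 6 ⊕ 8 ⊕ 8 = 6.
P'[3]: 5 ⊕ 10 ⊕ 15 = 0.
P'[4]: 13 ⊕ 13 ⊕ 11 = 11.
P'[5]: 2 ⊕ 3 ⊕ 15 = 14.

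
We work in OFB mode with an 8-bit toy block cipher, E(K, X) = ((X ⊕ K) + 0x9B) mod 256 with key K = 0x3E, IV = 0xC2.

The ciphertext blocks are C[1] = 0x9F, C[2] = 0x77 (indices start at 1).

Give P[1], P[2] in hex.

OFB decryption: S_i = E(K, S_{i−1}) with S_{0} = IV; P_i = C_i ⊕ S_i.
P[1]: S = E(K, 0xC2) = 0x97; 0x9F ⊕ 0x97 = 0x08.
P[2]: S = E(K, 0x97) = 0x44; 0x77 ⊕ 0x44 = 0x33.

P[1] = 0x08, P[2] = 0x33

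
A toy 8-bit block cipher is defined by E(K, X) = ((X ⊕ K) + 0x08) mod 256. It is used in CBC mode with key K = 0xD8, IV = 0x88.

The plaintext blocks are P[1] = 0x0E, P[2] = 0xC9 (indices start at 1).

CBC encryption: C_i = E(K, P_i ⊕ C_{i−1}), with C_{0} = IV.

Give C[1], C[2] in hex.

C[1]: P[1] ⊕ 0x88 = 0x86; E(K, 0x86) = 0x66.
C[2]: P[2] ⊕ 0x66 = 0xAF; E(K, 0xAF) = 0x7F.

C[1] = 0x66, C[2] = 0x7F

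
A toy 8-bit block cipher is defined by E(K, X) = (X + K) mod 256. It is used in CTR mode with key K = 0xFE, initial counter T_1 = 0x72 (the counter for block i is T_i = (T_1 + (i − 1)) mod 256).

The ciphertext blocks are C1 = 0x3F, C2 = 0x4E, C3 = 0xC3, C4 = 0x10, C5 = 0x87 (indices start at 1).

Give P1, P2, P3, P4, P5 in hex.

P1 = 0x4F, P2 = 0x3F, P3 = 0xB1, P4 = 0x63, P5 = 0xF3

CTR decryption: S_i = E(K, T_i) where T_i is the counter for block i; P_i = C_i ⊕ S_i.
P1: T = 0x72, S = E(K, T) = 0x70; 0x3F ⊕ 0x70 = 0x4F.
P2: T = 0x73, S = E(K, T) = 0x71; 0x4E ⊕ 0x71 = 0x3F.
P3: T = 0x74, S = E(K, T) = 0x72; 0xC3 ⊕ 0x72 = 0xB1.
P4: T = 0x75, S = E(K, T) = 0x73; 0x10 ⊕ 0x73 = 0x63.
P5: T = 0x76, S = E(K, T) = 0x74; 0x87 ⊕ 0x74 = 0xF3.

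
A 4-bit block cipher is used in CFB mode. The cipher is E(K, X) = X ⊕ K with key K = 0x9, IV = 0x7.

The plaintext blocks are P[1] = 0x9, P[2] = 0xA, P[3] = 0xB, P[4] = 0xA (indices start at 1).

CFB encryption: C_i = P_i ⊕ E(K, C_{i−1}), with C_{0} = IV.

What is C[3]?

C[3] = 0x6

C[1]: E(K, 0x7) = 0xE; 0x9 ⊕ 0xE = 0x7.
C[2]: E(K, 0x7) = 0xE; 0xA ⊕ 0xE = 0x4.
C[3]: E(K, 0x4) = 0xD; 0xB ⊕ 0xD = 0x6.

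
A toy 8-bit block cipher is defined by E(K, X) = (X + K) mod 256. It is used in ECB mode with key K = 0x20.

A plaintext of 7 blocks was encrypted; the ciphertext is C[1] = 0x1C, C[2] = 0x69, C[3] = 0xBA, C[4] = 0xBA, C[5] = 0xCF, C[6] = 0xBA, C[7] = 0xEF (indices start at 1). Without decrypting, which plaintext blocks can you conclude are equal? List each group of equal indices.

P[3] = P[4] = P[6]

ECB encrypts each block independently with the same key, so equal ciphertext blocks imply equal plaintext blocks.
C[3] = C[4] = C[6] = 0xBA, so P[3] = P[4] = P[6].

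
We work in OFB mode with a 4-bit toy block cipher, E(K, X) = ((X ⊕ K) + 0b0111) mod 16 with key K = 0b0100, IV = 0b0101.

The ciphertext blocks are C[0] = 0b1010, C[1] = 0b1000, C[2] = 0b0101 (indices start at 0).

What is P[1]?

OFB decryption: S_i = E(K, S_{i−1}) with S_{−1} = IV; P_i = C_i ⊕ S_i.
P[0]: S = E(K, 0b0101) = 0b1000; 0b1010 ⊕ 0b1000 = 0b0010.
P[1]: S = E(K, 0b1000) = 0b0011; 0b1000 ⊕ 0b0011 = 0b1011.

P[1] = 0b1011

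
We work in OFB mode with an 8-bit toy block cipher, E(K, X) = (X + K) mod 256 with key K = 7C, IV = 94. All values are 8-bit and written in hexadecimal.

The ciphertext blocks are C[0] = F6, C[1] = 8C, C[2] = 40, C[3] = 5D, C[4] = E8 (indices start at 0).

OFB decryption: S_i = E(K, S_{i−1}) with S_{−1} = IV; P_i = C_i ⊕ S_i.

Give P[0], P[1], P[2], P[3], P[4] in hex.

P[0]: S = E(K, 94) = 10; F6 ⊕ 10 = E6.
P[1]: S = E(K, 10) = 8C; 8C ⊕ 8C = 00.
P[2]: S = E(K, 8C) = 08; 40 ⊕ 08 = 48.
P[3]: S = E(K, 08) = 84; 5D ⊕ 84 = D9.
P[4]: S = E(K, 84) = 00; E8 ⊕ 00 = E8.

P[0] = E6, P[1] = 00, P[2] = 48, P[3] = D9, P[4] = E8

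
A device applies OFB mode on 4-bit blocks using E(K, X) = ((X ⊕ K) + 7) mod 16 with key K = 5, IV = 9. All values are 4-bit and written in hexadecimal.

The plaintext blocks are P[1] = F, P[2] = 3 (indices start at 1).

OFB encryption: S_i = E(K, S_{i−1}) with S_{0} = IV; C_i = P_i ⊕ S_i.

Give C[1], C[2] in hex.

C[1] = C, C[2] = E

C[1]: S = E(K, 9) = 3; F ⊕ 3 = C.
C[2]: S = E(K, 3) = D; 3 ⊕ D = E.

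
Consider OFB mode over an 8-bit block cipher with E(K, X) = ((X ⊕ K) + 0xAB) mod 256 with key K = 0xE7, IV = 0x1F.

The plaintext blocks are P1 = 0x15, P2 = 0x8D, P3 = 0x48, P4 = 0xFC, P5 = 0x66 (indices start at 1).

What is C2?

OFB encryption: S_i = E(K, S_{i−1}) with S_{0} = IV; C_i = P_i ⊕ S_i.
C1: S = E(K, 0x1F) = 0xA3; 0x15 ⊕ 0xA3 = 0xB6.
C2: S = E(K, 0xA3) = 0xEF; 0x8D ⊕ 0xEF = 0x62.

C2 = 0x62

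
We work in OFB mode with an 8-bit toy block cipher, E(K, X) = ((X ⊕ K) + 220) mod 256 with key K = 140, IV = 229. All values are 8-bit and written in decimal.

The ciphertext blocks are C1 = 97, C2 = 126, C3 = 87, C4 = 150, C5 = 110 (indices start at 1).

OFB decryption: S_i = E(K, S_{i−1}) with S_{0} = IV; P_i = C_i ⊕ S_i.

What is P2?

P2 = 219

P1: S = E(K, 229) = 69; 97 ⊕ 69 = 36.
P2: S = E(K, 69) = 165; 126 ⊕ 165 = 219.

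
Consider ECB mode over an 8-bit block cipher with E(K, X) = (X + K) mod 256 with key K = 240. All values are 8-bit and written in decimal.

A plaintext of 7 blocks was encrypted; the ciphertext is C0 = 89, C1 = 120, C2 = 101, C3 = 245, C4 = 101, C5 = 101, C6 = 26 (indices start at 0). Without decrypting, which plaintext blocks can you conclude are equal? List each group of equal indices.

ECB encrypts each block independently with the same key, so equal ciphertext blocks imply equal plaintext blocks.
C2 = C4 = C5 = 101, so P2 = P4 = P5.

P2 = P4 = P5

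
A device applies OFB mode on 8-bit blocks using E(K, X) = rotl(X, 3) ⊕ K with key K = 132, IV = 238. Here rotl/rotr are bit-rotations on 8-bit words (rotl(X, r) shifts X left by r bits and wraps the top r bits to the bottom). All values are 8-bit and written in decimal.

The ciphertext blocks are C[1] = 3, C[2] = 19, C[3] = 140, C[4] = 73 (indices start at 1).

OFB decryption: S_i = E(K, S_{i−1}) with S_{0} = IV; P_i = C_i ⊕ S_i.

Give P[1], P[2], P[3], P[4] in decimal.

P[1]: S = E(K, 238) = 243; 3 ⊕ 243 = 240.
P[2]: S = E(K, 243) = 27; 19 ⊕ 27 = 8.
P[3]: S = E(K, 27) = 92; 140 ⊕ 92 = 208.
P[4]: S = E(K, 92) = 102; 73 ⊕ 102 = 47.

P[1] = 240, P[2] = 8, P[3] = 208, P[4] = 47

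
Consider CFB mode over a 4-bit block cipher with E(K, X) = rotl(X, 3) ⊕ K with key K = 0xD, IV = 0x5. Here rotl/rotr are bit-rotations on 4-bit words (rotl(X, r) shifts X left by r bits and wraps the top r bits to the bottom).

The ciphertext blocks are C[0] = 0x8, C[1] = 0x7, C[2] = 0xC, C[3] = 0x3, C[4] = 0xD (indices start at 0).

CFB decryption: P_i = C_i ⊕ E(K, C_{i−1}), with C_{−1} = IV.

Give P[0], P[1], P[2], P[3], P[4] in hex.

P[0] = 0xF, P[1] = 0xE, P[2] = 0xA, P[3] = 0x8, P[4] = 0x9

P[0]: E(K, 0x5) = 0x7; 0x8 ⊕ 0x7 = 0xF.
P[1]: E(K, 0x8) = 0x9; 0x7 ⊕ 0x9 = 0xE.
P[2]: E(K, 0x7) = 0x6; 0xC ⊕ 0x6 = 0xA.
P[3]: E(K, 0xC) = 0xB; 0x3 ⊕ 0xB = 0x8.
P[4]: E(K, 0x3) = 0x4; 0xD ⊕ 0x4 = 0x9.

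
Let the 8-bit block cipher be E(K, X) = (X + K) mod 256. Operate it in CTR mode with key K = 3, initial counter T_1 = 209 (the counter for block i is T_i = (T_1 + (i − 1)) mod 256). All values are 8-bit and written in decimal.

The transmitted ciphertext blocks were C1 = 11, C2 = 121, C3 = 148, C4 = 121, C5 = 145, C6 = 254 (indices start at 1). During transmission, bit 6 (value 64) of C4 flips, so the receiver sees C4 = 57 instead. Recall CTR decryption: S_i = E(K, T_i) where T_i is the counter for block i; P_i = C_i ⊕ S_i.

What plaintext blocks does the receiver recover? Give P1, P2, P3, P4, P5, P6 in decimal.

Only C4 changed, to 57. In CTR, a change in C_i flips the same bit in P_i only; the keystream is unaffected. Decrypting the received ciphertext:
P1: T = 209, S = E(K, T) = 212; 11 ⊕ 212 = 223.
P2: T = 210, S = E(K, T) = 213; 121 ⊕ 213 = 172.
P3: T = 211, S = E(K, T) = 214; 148 ⊕ 214 = 66.
P4: T = 212, S = E(K, T) = 215; 57 ⊕ 215 = 238.
P5: T = 213, S = E(K, T) = 216; 145 ⊕ 216 = 73.
P6: T = 214, S = E(K, T) = 217; 254 ⊕ 217 = 39.
Blocks that differ from the original plaintext: P4.

P1 = 223, P2 = 172, P3 = 66, P4 = 238, P5 = 73, P6 = 39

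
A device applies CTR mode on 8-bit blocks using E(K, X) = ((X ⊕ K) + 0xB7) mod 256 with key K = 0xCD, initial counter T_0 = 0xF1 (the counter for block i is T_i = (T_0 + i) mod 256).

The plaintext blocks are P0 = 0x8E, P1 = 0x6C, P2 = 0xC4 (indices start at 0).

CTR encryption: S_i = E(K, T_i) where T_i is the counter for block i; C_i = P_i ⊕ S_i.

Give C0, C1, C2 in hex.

C0: T = 0xF1, S = E(K, T) = 0xF3; 0x8E ⊕ 0xF3 = 0x7D.
C1: T = 0xF2, S = E(K, T) = 0xF6; 0x6C ⊕ 0xF6 = 0x9A.
C2: T = 0xF3, S = E(K, T) = 0xF5; 0xC4 ⊕ 0xF5 = 0x31.

C0 = 0x7D, C1 = 0x9A, C2 = 0x31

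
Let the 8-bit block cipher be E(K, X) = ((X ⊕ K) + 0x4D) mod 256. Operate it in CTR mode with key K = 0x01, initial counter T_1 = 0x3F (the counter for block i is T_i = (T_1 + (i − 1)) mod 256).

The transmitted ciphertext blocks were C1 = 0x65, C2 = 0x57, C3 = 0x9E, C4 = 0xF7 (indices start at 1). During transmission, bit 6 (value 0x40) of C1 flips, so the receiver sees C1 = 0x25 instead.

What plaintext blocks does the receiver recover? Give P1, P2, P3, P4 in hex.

P1 = 0xAE, P2 = 0xD9, P3 = 0x13, P4 = 0x67

CTR decryption: S_i = E(K, T_i) where T_i is the counter for block i; P_i = C_i ⊕ S_i.
Only C1 changed, to 0x25. In CTR, a change in C_i flips the same bit in P_i only; the keystream is unaffected. Decrypting the received ciphertext:
P1: T = 0x3F, S = E(K, T) = 0x8B; 0x25 ⊕ 0x8B = 0xAE.
P2: T = 0x40, S = E(K, T) = 0x8E; 0x57 ⊕ 0x8E = 0xD9.
P3: T = 0x41, S = E(K, T) = 0x8D; 0x9E ⊕ 0x8D = 0x13.
P4: T = 0x42, S = E(K, T) = 0x90; 0xF7 ⊕ 0x90 = 0x67.
Blocks that differ from the original plaintext: P1.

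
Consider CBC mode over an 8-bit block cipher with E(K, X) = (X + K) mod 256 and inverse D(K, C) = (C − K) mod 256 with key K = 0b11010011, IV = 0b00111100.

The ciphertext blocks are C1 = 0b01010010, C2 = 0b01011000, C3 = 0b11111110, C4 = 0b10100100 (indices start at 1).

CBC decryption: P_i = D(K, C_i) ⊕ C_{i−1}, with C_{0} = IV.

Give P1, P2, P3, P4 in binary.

P1 = 0b01000011, P2 = 0b11010111, P3 = 0b01110011, P4 = 0b00101111

P1: D(K, 0b01010010) = 0b01111111; 0b01111111 ⊕ 0b00111100 = 0b01000011.
P2: D(K, 0b01011000) = 0b10000101; 0b10000101 ⊕ 0b01010010 = 0b11010111.
P3: D(K, 0b11111110) = 0b00101011; 0b00101011 ⊕ 0b01011000 = 0b01110011.
P4: D(K, 0b10100100) = 0b11010001; 0b11010001 ⊕ 0b11111110 = 0b00101111.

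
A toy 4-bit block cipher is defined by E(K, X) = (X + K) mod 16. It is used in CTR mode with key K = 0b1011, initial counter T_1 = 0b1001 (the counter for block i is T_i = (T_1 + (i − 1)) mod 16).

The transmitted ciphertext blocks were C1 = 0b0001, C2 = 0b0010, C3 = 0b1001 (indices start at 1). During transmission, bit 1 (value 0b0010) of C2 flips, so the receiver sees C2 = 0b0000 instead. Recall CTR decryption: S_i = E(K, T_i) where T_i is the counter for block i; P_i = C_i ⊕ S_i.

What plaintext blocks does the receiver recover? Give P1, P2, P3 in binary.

Only C2 changed, to 0b0000. In CTR, a change in C_i flips the same bit in P_i only; the keystream is unaffected. Decrypting the received ciphertext:
P1: T = 0b1001, S = E(K, T) = 0b0100; 0b0001 ⊕ 0b0100 = 0b0101.
P2: T = 0b1010, S = E(K, T) = 0b0101; 0b0000 ⊕ 0b0101 = 0b0101.
P3: T = 0b1011, S = E(K, T) = 0b0110; 0b1001 ⊕ 0b0110 = 0b1111.
Blocks that differ from the original plaintext: P2.

P1 = 0b0101, P2 = 0b0101, P3 = 0b1111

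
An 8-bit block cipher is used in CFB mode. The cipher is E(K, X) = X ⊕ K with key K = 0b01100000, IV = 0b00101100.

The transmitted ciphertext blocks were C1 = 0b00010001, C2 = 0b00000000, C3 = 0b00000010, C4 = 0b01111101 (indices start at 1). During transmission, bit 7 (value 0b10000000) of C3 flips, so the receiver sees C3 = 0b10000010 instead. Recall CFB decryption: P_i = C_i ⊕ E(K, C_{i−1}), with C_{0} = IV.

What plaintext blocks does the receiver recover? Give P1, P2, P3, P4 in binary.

P1 = 0b01011101, P2 = 0b01110001, P3 = 0b11100010, P4 = 0b10011111

Only C3 changed, to 0b10000010. In CFB, a change in C_i flips the same bit in P_i and garbles P_{i+1}. Decrypting the received ciphertext:
P1: E(K, 0b00101100) = 0b01001100; 0b00010001 ⊕ 0b01001100 = 0b01011101.
P2: E(K, 0b00010001) = 0b01110001; 0b00000000 ⊕ 0b01110001 = 0b01110001.
P3: E(K, 0b00000000) = 0b01100000; 0b10000010 ⊕ 0b01100000 = 0b11100010.
P4: E(K, 0b10000010) = 0b11100010; 0b01111101 ⊕ 0b11100010 = 0b10011111.
Blocks that differ from the original plaintext: P3, P4.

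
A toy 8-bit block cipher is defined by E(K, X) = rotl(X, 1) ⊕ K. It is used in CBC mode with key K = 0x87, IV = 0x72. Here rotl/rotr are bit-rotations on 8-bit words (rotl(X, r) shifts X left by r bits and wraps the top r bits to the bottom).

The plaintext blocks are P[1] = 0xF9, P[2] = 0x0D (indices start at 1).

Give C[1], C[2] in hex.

CBC encryption: C_i = E(K, P_i ⊕ C_{i−1}), with C_{0} = IV.
C[1]: P[1] ⊕ 0x72 = 0x8B; E(K, 0x8B) = 0x90.
C[2]: P[2] ⊕ 0x90 = 0x9D; E(K, 0x9D) = 0xBC.

C[1] = 0x90, C[2] = 0xBC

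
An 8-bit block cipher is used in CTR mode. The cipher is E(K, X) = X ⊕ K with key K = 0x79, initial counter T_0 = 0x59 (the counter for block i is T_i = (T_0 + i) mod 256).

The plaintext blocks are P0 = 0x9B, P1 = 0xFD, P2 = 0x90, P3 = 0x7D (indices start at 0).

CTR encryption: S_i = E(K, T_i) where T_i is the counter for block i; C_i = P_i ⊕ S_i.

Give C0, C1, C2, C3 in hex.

C0: T = 0x59, S = E(K, T) = 0x20; 0x9B ⊕ 0x20 = 0xBB.
C1: T = 0x5A, S = E(K, T) = 0x23; 0xFD ⊕ 0x23 = 0xDE.
C2: T = 0x5B, S = E(K, T) = 0x22; 0x90 ⊕ 0x22 = 0xB2.
C3: T = 0x5C, S = E(K, T) = 0x25; 0x7D ⊕ 0x25 = 0x58.

C0 = 0xBB, C1 = 0xDE, C2 = 0xB2, C3 = 0x58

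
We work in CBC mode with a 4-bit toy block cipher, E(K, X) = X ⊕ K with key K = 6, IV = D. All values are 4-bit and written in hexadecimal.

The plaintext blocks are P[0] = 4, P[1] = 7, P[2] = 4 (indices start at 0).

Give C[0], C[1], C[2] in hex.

CBC encryption: C_i = E(K, P_i ⊕ C_{i−1}), with C_{−1} = IV.
C[0]: P[0] ⊕ D = 9; E(K, 9) = F.
C[1]: P[1] ⊕ F = 8; E(K, 8) = E.
C[2]: P[2] ⊕ E = A; E(K, A) = C.

C[0] = F, C[1] = E, C[2] = C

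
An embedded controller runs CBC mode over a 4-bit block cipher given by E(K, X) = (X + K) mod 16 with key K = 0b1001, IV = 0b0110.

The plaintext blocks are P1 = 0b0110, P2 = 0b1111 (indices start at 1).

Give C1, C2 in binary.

C1 = 0b1001, C2 = 0b1111

CBC encryption: C_i = E(K, P_i ⊕ C_{i−1}), with C_{0} = IV.
C1: P1 ⊕ 0b0110 = 0b0000; E(K, 0b0000) = 0b1001.
C2: P2 ⊕ 0b1001 = 0b0110; E(K, 0b0110) = 0b1111.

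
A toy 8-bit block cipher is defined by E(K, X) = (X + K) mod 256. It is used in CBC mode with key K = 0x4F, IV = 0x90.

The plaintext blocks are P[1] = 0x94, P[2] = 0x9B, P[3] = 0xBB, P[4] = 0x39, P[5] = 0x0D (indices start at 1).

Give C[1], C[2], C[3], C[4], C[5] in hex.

C[1] = 0x53, C[2] = 0x17, C[3] = 0xFB, C[4] = 0x11, C[5] = 0x6B

CBC encryption: C_i = E(K, P_i ⊕ C_{i−1}), with C_{0} = IV.
C[1]: P[1] ⊕ 0x90 = 0x04; E(K, 0x04) = 0x53.
C[2]: P[2] ⊕ 0x53 = 0xC8; E(K, 0xC8) = 0x17.
C[3]: P[3] ⊕ 0x17 = 0xAC; E(K, 0xAC) = 0xFB.
C[4]: P[4] ⊕ 0xFB = 0xC2; E(K, 0xC2) = 0x11.
C[5]: P[5] ⊕ 0x11 = 0x1C; E(K, 0x1C) = 0x6B.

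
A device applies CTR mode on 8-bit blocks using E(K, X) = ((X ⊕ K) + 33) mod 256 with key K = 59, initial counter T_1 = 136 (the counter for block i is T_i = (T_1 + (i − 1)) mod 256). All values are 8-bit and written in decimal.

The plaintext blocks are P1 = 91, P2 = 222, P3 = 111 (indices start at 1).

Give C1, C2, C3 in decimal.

CTR encryption: S_i = E(K, T_i) where T_i is the counter for block i; C_i = P_i ⊕ S_i.
C1: T = 136, S = E(K, T) = 212; 91 ⊕ 212 = 143.
C2: T = 137, S = E(K, T) = 211; 222 ⊕ 211 = 13.
C3: T = 138, S = E(K, T) = 210; 111 ⊕ 210 = 189.

C1 = 143, C2 = 13, C3 = 189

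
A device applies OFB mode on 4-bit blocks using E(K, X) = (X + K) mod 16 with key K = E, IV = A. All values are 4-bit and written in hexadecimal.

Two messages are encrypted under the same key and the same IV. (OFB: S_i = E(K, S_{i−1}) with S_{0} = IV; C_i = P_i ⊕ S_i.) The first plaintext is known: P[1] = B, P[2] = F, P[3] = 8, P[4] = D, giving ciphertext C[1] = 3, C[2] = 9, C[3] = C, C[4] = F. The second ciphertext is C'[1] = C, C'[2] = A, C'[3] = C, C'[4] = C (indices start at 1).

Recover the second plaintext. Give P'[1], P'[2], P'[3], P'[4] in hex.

In OFB with a reused IV, both messages share the same keystream S_i, so C_i ⊕ C'_i = P_i ⊕ P'_i and thus P'_i = P_i ⊕ C_i ⊕ C'_i.
P'[1]: B ⊕ 3 ⊕ C = 4.
P'[2]: F ⊕ 9 ⊕ A = C.
P'[3]: 8 ⊕ C ⊕ C = 8.
P'[4]: D ⊕ F ⊕ C = E.

P'[1] = 4, P'[2] = C, P'[3] = 8, P'[4] = E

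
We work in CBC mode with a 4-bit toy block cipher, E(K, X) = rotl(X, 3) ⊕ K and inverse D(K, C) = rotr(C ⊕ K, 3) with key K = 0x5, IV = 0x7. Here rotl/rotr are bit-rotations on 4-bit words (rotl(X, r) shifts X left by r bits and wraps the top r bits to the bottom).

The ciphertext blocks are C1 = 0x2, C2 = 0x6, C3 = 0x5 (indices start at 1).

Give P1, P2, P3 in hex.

P1 = 0x9, P2 = 0x4, P3 = 0x6

CBC decryption: P_i = D(K, C_i) ⊕ C_{i−1}, with C_{0} = IV.
P1: D(K, 0x2) = 0xE; 0xE ⊕ 0x7 = 0x9.
P2: D(K, 0x6) = 0x6; 0x6 ⊕ 0x2 = 0x4.
P3: D(K, 0x5) = 0x0; 0x0 ⊕ 0x6 = 0x6.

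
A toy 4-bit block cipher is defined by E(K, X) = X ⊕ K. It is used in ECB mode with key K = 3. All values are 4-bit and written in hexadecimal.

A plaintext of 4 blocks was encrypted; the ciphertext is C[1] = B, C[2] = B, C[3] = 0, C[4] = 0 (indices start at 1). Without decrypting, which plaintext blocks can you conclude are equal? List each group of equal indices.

P[1] = P[2]; P[3] = P[4]

ECB encrypts each block independently with the same key, so equal ciphertext blocks imply equal plaintext blocks.
C[1] = C[2] = B, so P[1] = P[2].
C[3] = C[4] = 0, so P[3] = P[4].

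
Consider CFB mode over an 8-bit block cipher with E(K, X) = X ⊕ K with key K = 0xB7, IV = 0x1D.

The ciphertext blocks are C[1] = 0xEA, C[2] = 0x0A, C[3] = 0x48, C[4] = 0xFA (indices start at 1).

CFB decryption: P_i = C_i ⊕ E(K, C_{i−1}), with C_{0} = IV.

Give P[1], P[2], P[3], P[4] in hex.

P[1]: E(K, 0x1D) = 0xAA; 0xEA ⊕ 0xAA = 0x40.
P[2]: E(K, 0xEA) = 0x5D; 0x0A ⊕ 0x5D = 0x57.
P[3]: E(K, 0x0A) = 0xBD; 0x48 ⊕ 0xBD = 0xF5.
P[4]: E(K, 0x48) = 0xFF; 0xFA ⊕ 0xFF = 0x05.

P[1] = 0x40, P[2] = 0x57, P[3] = 0xF5, P[4] = 0x05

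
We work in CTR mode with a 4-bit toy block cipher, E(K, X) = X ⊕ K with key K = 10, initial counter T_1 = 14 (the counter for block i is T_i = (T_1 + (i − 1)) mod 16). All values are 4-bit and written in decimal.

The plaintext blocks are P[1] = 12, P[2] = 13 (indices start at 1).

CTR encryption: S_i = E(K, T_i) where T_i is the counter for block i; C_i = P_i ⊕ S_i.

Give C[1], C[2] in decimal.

C[1] = 8, C[2] = 8

C[1]: T = 14, S = E(K, T) = 4; 12 ⊕ 4 = 8.
C[2]: T = 15, S = E(K, T) = 5; 13 ⊕ 5 = 8.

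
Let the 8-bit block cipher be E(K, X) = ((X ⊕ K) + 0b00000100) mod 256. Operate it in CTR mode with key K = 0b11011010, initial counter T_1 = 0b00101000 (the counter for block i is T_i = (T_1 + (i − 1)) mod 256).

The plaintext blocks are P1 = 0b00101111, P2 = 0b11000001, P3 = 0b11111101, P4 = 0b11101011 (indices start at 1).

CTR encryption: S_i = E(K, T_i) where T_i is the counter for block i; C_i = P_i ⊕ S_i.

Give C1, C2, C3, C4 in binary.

C1 = 0b11011001, C2 = 0b00110110, C3 = 0b00001001, C4 = 0b00011110

C1: T = 0b00101000, S = E(K, T) = 0b11110110; 0b00101111 ⊕ 0b11110110 = 0b11011001.
C2: T = 0b00101001, S = E(K, T) = 0b11110111; 0b11000001 ⊕ 0b11110111 = 0b00110110.
C3: T = 0b00101010, S = E(K, T) = 0b11110100; 0b11111101 ⊕ 0b11110100 = 0b00001001.
C4: T = 0b00101011, S = E(K, T) = 0b11110101; 0b11101011 ⊕ 0b11110101 = 0b00011110.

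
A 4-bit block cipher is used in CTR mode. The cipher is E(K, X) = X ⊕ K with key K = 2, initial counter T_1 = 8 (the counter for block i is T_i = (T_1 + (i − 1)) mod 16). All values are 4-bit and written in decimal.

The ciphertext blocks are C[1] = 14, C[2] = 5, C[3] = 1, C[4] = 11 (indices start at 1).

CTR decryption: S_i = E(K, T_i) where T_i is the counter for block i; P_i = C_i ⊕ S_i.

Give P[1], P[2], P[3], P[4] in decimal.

P[1]: T = 8, S = E(K, T) = 10; 14 ⊕ 10 = 4.
P[2]: T = 9, S = E(K, T) = 11; 5 ⊕ 11 = 14.
P[3]: T = 10, S = E(K, T) = 8; 1 ⊕ 8 = 9.
P[4]: T = 11, S = E(K, T) = 9; 11 ⊕ 9 = 2.

P[1] = 4, P[2] = 14, P[3] = 9, P[4] = 2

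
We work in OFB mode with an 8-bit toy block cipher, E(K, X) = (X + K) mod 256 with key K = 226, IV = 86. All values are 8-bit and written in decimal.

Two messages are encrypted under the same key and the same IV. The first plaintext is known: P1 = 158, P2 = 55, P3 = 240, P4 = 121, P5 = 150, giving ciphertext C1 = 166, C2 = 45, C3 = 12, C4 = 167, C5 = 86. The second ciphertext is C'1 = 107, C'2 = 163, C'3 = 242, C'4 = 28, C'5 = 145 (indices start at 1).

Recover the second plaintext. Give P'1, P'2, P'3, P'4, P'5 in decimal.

In OFB with a reused IV, both messages share the same keystream S_i, so C_i ⊕ C'_i = P_i ⊕ P'_i and thus P'_i = P_i ⊕ C_i ⊕ C'_i.
P'1: 158 ⊕ 166 ⊕ 107 = 83.
P'2: 55 ⊕ 45 ⊕ 163 = 185.
P'3: 240 ⊕ 12 ⊕ 242 = 14.
P'4: 121 ⊕ 167 ⊕ 28 = 194.
P'5: 150 ⊕ 86 ⊕ 145 = 81.

P'1 = 83, P'2 = 185, P'3 = 14, P'4 = 194, P'5 = 81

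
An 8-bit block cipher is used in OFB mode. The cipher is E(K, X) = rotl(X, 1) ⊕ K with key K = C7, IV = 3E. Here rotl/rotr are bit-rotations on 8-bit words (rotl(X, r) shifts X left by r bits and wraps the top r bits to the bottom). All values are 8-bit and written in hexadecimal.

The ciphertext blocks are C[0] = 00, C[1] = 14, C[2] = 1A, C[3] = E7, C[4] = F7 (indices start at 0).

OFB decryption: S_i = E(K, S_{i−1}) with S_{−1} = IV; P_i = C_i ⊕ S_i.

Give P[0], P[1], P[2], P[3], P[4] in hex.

P[0]: S = E(K, 3E) = BB; 00 ⊕ BB = BB.
P[1]: S = E(K, BB) = B0; 14 ⊕ B0 = A4.
P[2]: S = E(K, B0) = A6; 1A ⊕ A6 = BC.
P[3]: S = E(K, A6) = 8A; E7 ⊕ 8A = 6D.
P[4]: S = E(K, 8A) = D2; F7 ⊕ D2 = 25.

P[0] = BB, P[1] = A4, P[2] = BC, P[3] = 6D, P[4] = 25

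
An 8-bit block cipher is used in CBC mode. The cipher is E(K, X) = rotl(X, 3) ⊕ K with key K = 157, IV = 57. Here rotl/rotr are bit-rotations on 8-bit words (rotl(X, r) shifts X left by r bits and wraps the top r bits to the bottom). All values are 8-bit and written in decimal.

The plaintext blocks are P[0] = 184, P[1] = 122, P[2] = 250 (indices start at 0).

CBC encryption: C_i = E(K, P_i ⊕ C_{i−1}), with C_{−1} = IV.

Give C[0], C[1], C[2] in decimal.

C[0]: P[0] ⊕ 57 = 129; E(K, 129) = 145.
C[1]: P[1] ⊕ 145 = 235; E(K, 235) = 194.
C[2]: P[2] ⊕ 194 = 56; E(K, 56) = 92.

C[0] = 145, C[1] = 194, C[2] = 92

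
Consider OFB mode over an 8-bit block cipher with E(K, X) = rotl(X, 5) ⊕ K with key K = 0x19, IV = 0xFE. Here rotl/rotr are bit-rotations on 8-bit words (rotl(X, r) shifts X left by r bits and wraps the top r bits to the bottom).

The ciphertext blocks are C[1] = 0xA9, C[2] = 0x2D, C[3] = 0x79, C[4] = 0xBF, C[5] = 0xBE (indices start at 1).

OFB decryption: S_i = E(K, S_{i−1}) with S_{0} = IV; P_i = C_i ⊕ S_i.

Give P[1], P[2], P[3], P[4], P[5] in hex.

P[1] = 0x6F, P[2] = 0xEC, P[3] = 0x58, P[4] = 0x82, P[5] = 0x00

P[1]: S = E(K, 0xFE) = 0xC6; 0xA9 ⊕ 0xC6 = 0x6F.
P[2]: S = E(K, 0xC6) = 0xC1; 0x2D ⊕ 0xC1 = 0xEC.
P[3]: S = E(K, 0xC1) = 0x21; 0x79 ⊕ 0x21 = 0x58.
P[4]: S = E(K, 0x21) = 0x3D; 0xBF ⊕ 0x3D = 0x82.
P[5]: S = E(K, 0x3D) = 0xBE; 0xBE ⊕ 0xBE = 0x00.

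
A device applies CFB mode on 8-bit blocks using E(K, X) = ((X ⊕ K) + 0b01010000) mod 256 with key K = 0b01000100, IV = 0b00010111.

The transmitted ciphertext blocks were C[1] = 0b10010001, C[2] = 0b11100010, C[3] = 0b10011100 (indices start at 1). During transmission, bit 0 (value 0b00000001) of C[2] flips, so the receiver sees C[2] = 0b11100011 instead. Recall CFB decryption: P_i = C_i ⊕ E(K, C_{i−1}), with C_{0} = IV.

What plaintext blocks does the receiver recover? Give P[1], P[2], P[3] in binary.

Only C[2] changed, to 0b11100011. In CFB, a change in C_i flips the same bit in P_i and garbles P_{i+1}. Decrypting the received ciphertext:
P[1]: E(K, 0b00010111) = 0b10100011; 0b10010001 ⊕ 0b10100011 = 0b00110010.
P[2]: E(K, 0b10010001) = 0b00100101; 0b11100011 ⊕ 0b00100101 = 0b11000110.
P[3]: E(K, 0b11100011) = 0b11110111; 0b10011100 ⊕ 0b11110111 = 0b01101011.
Blocks that differ from the original plaintext: P[2], P[3].

P[1] = 0b00110010, P[2] = 0b11000110, P[3] = 0b01101011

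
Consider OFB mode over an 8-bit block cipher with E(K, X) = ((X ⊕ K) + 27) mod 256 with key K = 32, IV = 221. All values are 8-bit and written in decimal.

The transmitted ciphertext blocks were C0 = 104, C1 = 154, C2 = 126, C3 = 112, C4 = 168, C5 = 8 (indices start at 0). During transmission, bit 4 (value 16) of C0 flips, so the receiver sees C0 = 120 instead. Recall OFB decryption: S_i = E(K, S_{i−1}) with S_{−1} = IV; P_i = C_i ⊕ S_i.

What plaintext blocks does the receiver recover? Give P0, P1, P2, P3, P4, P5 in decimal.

Only C0 changed, to 120. In OFB, a change in C_i flips the same bit in P_i only; the keystream is unaffected. Decrypting the received ciphertext:
P0: S = E(K, 221) = 24; 120 ⊕ 24 = 96.
P1: S = E(K, 24) = 83; 154 ⊕ 83 = 201.
P2: S = E(K, 83) = 142; 126 ⊕ 142 = 240.
P3: S = E(K, 142) = 201; 112 ⊕ 201 = 185.
P4: S = E(K, 201) = 4; 168 ⊕ 4 = 172.
P5: S = E(K, 4) = 63; 8 ⊕ 63 = 55.
Blocks that differ from the original plaintext: P0.

P0 = 96, P1 = 201, P2 = 240, P3 = 185, P4 = 172, P5 = 55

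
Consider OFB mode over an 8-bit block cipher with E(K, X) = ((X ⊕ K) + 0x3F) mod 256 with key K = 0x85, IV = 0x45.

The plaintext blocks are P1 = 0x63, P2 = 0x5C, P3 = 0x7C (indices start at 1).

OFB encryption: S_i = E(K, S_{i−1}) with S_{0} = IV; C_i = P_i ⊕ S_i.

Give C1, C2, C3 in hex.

C1: S = E(K, 0x45) = 0xFF; 0x63 ⊕ 0xFF = 0x9C.
C2: S = E(K, 0xFF) = 0xB9; 0x5C ⊕ 0xB9 = 0xE5.
C3: S = E(K, 0xB9) = 0x7B; 0x7C ⊕ 0x7B = 0x07.

C1 = 0x9C, C2 = 0xE5, C3 = 0x07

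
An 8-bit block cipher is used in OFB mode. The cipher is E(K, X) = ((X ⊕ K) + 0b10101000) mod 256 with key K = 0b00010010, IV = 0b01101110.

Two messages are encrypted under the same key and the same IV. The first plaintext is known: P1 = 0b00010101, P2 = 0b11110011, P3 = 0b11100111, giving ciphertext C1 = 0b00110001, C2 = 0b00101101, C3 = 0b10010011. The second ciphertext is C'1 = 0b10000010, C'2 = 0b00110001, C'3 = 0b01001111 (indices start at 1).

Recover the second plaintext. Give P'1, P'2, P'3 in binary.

In OFB with a reused IV, both messages share the same keystream S_i, so C_i ⊕ C'_i = P_i ⊕ P'_i and thus P'_i = P_i ⊕ C_i ⊕ C'_i.
P'1: 0b00010101 ⊕ 0b00110001 ⊕ 0b10000010 = 0b10100110.
P'2: 0b11110011 ⊕ 0b00101101 ⊕ 0b00110001 = 0b11101111.
P'3: 0b11100111 ⊕ 0b10010011 ⊕ 0b01001111 = 0b00111011.

P'1 = 0b10100110, P'2 = 0b11101111, P'3 = 0b00111011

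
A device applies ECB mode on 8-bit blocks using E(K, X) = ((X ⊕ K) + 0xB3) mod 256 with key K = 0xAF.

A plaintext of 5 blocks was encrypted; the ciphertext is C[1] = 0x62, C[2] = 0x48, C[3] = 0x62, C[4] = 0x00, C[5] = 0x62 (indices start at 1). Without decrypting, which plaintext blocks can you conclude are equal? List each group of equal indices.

ECB encrypts each block independently with the same key, so equal ciphertext blocks imply equal plaintext blocks.
C[1] = C[3] = C[5] = 0x62, so P[1] = P[3] = P[5].

P[1] = P[3] = P[5]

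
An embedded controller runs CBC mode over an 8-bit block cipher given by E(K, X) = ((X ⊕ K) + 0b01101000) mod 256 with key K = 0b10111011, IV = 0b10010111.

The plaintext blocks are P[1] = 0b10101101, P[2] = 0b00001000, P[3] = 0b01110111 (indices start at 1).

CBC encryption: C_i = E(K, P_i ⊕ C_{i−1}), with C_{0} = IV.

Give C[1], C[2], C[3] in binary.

C[1]: P[1] ⊕ 0b10010111 = 0b00111010; E(K, 0b00111010) = 0b11101001.
C[2]: P[2] ⊕ 0b11101001 = 0b11100001; E(K, 0b11100001) = 0b11000010.
C[3]: P[3] ⊕ 0b11000010 = 0b10110101; E(K, 0b10110101) = 0b01110110.

C[1] = 0b11101001, C[2] = 0b11000010, C[3] = 0b01110110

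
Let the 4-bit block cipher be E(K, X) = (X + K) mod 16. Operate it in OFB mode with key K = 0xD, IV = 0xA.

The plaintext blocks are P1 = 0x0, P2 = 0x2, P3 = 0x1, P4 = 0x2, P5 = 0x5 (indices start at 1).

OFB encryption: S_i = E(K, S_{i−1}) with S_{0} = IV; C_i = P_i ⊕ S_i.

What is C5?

C1: S = E(K, 0xA) = 0x7; 0x0 ⊕ 0x7 = 0x7.
C2: S = E(K, 0x7) = 0x4; 0x2 ⊕ 0x4 = 0x6.
C3: S = E(K, 0x4) = 0x1; 0x1 ⊕ 0x1 = 0x0.
C4: S = E(K, 0x1) = 0xE; 0x2 ⊕ 0xE = 0xC.
C5: S = E(K, 0xE) = 0xB; 0x5 ⊕ 0xB = 0xE.

C5 = 0xE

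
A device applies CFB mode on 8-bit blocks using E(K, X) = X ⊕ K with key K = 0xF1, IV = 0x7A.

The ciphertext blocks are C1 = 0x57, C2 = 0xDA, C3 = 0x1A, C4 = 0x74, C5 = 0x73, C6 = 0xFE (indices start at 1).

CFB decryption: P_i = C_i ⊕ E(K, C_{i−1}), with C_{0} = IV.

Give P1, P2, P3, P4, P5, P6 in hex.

P1: E(K, 0x7A) = 0x8B; 0x57 ⊕ 0x8B = 0xDC.
P2: E(K, 0x57) = 0xA6; 0xDA ⊕ 0xA6 = 0x7C.
P3: E(K, 0xDA) = 0x2B; 0x1A ⊕ 0x2B = 0x31.
P4: E(K, 0x1A) = 0xEB; 0x74 ⊕ 0xEB = 0x9F.
P5: E(K, 0x74) = 0x85; 0x73 ⊕ 0x85 = 0xF6.
P6: E(K, 0x73) = 0x82; 0xFE ⊕ 0x82 = 0x7C.

P1 = 0xDC, P2 = 0x7C, P3 = 0x31, P4 = 0x9F, P5 = 0xF6, P6 = 0x7C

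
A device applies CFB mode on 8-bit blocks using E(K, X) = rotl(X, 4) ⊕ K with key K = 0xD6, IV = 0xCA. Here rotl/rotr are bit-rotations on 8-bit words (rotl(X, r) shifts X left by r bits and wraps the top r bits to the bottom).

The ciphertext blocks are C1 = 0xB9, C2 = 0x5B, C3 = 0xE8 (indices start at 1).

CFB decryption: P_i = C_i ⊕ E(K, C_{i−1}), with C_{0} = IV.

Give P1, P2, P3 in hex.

P1 = 0xC3, P2 = 0x16, P3 = 0x8B

P1: E(K, 0xCA) = 0x7A; 0xB9 ⊕ 0x7A = 0xC3.
P2: E(K, 0xB9) = 0x4D; 0x5B ⊕ 0x4D = 0x16.
P3: E(K, 0x5B) = 0x63; 0xE8 ⊕ 0x63 = 0x8B.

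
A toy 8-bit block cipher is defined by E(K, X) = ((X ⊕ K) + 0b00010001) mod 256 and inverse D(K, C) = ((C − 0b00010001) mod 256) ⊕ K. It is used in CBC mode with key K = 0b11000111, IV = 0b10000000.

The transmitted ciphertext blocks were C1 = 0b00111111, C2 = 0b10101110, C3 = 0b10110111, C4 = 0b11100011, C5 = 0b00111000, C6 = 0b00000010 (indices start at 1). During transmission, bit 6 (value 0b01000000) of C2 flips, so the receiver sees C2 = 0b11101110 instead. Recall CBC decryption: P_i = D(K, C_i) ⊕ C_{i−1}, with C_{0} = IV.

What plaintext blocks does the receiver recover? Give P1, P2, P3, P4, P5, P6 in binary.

P1 = 0b01101001, P2 = 0b00100101, P3 = 0b10001111, P4 = 0b10100010, P5 = 0b00000011, P6 = 0b00001110

Only C2 changed, to 0b11101110. In CBC, a change in C_i garbles P_i and flips the same bit in P_{i+1}. Decrypting the received ciphertext:
P1: D(K, 0b00111111) = 0b11101001; 0b11101001 ⊕ 0b10000000 = 0b01101001.
P2: D(K, 0b11101110) = 0b00011010; 0b00011010 ⊕ 0b00111111 = 0b00100101.
P3: D(K, 0b10110111) = 0b01100001; 0b01100001 ⊕ 0b11101110 = 0b10001111.
P4: D(K, 0b11100011) = 0b00010101; 0b00010101 ⊕ 0b10110111 = 0b10100010.
P5: D(K, 0b00111000) = 0b11100000; 0b11100000 ⊕ 0b11100011 = 0b00000011.
P6: D(K, 0b00000010) = 0b00110110; 0b00110110 ⊕ 0b00111000 = 0b00001110.
Blocks that differ from the original plaintext: P2, P3.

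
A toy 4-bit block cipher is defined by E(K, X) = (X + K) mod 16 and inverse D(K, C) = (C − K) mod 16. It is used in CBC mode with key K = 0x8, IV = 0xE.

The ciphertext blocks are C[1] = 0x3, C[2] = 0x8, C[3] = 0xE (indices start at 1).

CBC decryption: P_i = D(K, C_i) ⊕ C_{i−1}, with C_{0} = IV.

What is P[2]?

P[2] = 0x3

P[2]: D(K, 0x8) = 0x0; 0x0 ⊕ 0x3 = 0x3.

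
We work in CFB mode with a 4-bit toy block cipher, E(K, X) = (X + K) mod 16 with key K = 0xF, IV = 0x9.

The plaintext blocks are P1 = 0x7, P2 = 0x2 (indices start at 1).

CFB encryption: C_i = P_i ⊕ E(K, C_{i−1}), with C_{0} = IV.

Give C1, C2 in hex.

C1: E(K, 0x9) = 0x8; 0x7 ⊕ 0x8 = 0xF.
C2: E(K, 0xF) = 0xE; 0x2 ⊕ 0xE = 0xC.

C1 = 0xF, C2 = 0xC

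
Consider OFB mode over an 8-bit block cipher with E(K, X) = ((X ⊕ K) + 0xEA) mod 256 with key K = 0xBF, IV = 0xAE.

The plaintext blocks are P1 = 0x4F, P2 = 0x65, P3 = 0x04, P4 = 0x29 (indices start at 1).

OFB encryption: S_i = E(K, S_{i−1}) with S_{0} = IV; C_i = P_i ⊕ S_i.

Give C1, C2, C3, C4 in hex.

C1: S = E(K, 0xAE) = 0xFB; 0x4F ⊕ 0xFB = 0xB4.
C2: S = E(K, 0xFB) = 0x2E; 0x65 ⊕ 0x2E = 0x4B.
C3: S = E(K, 0x2E) = 0x7B; 0x04 ⊕ 0x7B = 0x7F.
C4: S = E(K, 0x7B) = 0xAE; 0x29 ⊕ 0xAE = 0x87.

C1 = 0xB4, C2 = 0x4B, C3 = 0x7F, C4 = 0x87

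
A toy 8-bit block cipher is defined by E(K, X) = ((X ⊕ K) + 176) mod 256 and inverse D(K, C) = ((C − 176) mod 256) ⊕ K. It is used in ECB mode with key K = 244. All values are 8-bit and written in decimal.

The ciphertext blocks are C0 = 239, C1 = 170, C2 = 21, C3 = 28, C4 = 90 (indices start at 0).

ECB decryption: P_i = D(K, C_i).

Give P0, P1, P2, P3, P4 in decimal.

P0: D(K, 239) = 203.
P1: D(K, 170) = 14.
P2: D(K, 21) = 145.
P3: D(K, 28) = 152.
P4: D(K, 90) = 94.

P0 = 203, P1 = 14, P2 = 145, P3 = 152, P4 = 94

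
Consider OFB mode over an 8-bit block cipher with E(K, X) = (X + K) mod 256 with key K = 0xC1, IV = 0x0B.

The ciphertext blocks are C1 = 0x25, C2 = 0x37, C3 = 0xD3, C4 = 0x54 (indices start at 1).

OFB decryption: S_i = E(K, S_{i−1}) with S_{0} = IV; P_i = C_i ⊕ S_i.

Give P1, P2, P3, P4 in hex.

P1: S = E(K, 0x0B) = 0xCC; 0x25 ⊕ 0xCC = 0xE9.
P2: S = E(K, 0xCC) = 0x8D; 0x37 ⊕ 0x8D = 0xBA.
P3: S = E(K, 0x8D) = 0x4E; 0xD3 ⊕ 0x4E = 0x9D.
P4: S = E(K, 0x4E) = 0x0F; 0x54 ⊕ 0x0F = 0x5B.

P1 = 0xE9, P2 = 0xBA, P3 = 0x9D, P4 = 0x5B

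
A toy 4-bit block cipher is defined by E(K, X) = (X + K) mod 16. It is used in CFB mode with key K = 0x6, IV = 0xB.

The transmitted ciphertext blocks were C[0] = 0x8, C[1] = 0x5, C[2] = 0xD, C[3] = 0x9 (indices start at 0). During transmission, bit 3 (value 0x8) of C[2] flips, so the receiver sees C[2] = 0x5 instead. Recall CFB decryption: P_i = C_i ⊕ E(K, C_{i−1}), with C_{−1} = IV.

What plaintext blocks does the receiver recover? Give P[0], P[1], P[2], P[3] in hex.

P[0] = 0x9, P[1] = 0xB, P[2] = 0xE, P[3] = 0x2

Only C[2] changed, to 0x5. In CFB, a change in C_i flips the same bit in P_i and garbles P_{i+1}. Decrypting the received ciphertext:
P[0]: E(K, 0xB) = 0x1; 0x8 ⊕ 0x1 = 0x9.
P[1]: E(K, 0x8) = 0xE; 0x5 ⊕ 0xE = 0xB.
P[2]: E(K, 0x5) = 0xB; 0x5 ⊕ 0xB = 0xE.
P[3]: E(K, 0x5) = 0xB; 0x9 ⊕ 0xB = 0x2.
Blocks that differ from the original plaintext: P[2], P[3].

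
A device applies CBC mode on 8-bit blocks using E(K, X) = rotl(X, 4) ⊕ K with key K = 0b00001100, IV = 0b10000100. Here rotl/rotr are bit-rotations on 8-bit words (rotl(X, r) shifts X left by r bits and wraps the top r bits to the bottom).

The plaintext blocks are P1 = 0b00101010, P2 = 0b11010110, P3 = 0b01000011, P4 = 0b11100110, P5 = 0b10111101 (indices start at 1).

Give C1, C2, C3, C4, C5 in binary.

C1 = 0b11100110, C2 = 0b00001111, C3 = 0b11001000, C4 = 0b11101110, C5 = 0b00111001

CBC encryption: C_i = E(K, P_i ⊕ C_{i−1}), with C_{0} = IV.
C1: P1 ⊕ 0b10000100 = 0b10101110; E(K, 0b10101110) = 0b11100110.
C2: P2 ⊕ 0b11100110 = 0b00110000; E(K, 0b00110000) = 0b00001111.
C3: P3 ⊕ 0b00001111 = 0b01001100; E(K, 0b01001100) = 0b11001000.
C4: P4 ⊕ 0b11001000 = 0b00101110; E(K, 0b00101110) = 0b11101110.
C5: P5 ⊕ 0b11101110 = 0b01010011; E(K, 0b01010011) = 0b00111001.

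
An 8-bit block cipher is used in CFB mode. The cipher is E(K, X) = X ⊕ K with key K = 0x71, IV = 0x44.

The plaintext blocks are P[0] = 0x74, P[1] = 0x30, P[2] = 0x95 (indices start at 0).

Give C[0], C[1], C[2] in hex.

CFB encryption: C_i = P_i ⊕ E(K, C_{i−1}), with C_{−1} = IV.
C[0]: E(K, 0x44) = 0x35; 0x74 ⊕ 0x35 = 0x41.
C[1]: E(K, 0x41) = 0x30; 0x30 ⊕ 0x30 = 0x00.
C[2]: E(K, 0x00) = 0x71; 0x95 ⊕ 0x71 = 0xE4.

C[0] = 0x41, C[1] = 0x00, C[2] = 0xE4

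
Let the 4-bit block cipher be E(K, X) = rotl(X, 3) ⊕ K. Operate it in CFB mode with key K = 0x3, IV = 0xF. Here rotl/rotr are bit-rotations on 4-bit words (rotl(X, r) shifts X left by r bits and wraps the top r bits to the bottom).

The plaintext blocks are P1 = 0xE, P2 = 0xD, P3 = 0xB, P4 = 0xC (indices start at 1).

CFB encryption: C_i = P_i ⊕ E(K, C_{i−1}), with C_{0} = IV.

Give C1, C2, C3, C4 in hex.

C1: E(K, 0xF) = 0xC; 0xE ⊕ 0xC = 0x2.
C2: E(K, 0x2) = 0x2; 0xD ⊕ 0x2 = 0xF.
C3: E(K, 0xF) = 0xC; 0xB ⊕ 0xC = 0x7.
C4: E(K, 0x7) = 0x8; 0xC ⊕ 0x8 = 0x4.

C1 = 0x2, C2 = 0xF, C3 = 0x7, C4 = 0x4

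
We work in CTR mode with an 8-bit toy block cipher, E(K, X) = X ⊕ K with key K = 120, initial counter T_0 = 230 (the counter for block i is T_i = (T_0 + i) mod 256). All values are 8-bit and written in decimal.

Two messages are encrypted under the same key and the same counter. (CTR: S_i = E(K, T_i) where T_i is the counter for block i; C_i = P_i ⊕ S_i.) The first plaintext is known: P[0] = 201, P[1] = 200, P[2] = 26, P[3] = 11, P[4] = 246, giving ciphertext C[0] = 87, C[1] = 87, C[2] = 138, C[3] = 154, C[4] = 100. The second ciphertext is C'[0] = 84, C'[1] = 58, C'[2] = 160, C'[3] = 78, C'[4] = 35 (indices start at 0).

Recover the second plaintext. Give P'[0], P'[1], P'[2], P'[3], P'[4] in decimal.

P'[0] = 202, P'[1] = 165, P'[2] = 48, P'[3] = 223, P'[4] = 177

In CTR with a reused counter, both messages share the same keystream S_i, so C_i ⊕ C'_i = P_i ⊕ P'_i and thus P'_i = P_i ⊕ C_i ⊕ C'_i.
P'[0]: 201 ⊕ 87 ⊕ 84 = 202.
P'[1]: 200 ⊕ 87 ⊕ 58 = 165.
P'[2]: 26 ⊕ 138 ⊕ 160 = 48.
P'[3]: 11 ⊕ 154 ⊕ 78 = 223.
P'[4]: 246 ⊕ 100 ⊕ 35 = 177.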